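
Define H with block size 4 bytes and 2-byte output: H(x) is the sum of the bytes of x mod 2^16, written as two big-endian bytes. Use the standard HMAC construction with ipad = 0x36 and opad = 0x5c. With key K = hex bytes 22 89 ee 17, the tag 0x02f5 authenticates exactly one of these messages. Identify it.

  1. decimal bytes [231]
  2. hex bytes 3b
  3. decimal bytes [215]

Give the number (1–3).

Key hex bytes 22 89 ee 17 is exactly B = 4 bytes: K' = 22 89 ee 17.
K' ⊕ ipad = 14 bf d8 21; K' ⊕ opad = 7e d5 b2 4b.
m1: inner = H(14 bf d8 21 e7) = 02 b3; tag = H(7e d5 b2 4b 02 b3) = 0305
m2: inner = H(14 bf d8 21 3b) = 02 07; tag = H(7e d5 b2 4b 02 07) = 0259
m3: inner = H(14 bf d8 21 d7) = 02 a3; tag = H(7e d5 b2 4b 02 a3) = 02f5 ← matches

3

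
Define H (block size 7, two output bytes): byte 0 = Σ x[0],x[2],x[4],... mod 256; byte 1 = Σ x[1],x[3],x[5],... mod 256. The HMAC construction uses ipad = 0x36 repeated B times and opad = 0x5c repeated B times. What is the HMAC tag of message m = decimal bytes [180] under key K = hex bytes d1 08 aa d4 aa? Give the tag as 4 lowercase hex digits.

Key hex bytes d1 08 aa d4 aa is 5 bytes ≤ B = 7; zero-pad to 7 bytes: K' = d1 08 aa d4 aa 00 00.
K' ⊕ ipad = e7 3e 9c e2 9c 36 36.  K' ⊕ opad = 8d 54 f6 88 f6 5c 5c.
Inner input = (K'⊕ipad) ∥ m = e7 3e 9c e2 9c 36 36 ∥ b4.
Inner hash: even-index sum = 597 mod 256 = 85; odd-index sum = 522 mod 256 = 10 → 55 0a.
Outer input = (K'⊕opad) ∥ inner = 8d 54 f6 88 f6 5c 5c ∥ 55 0a.
Outer hash (tag): even-index sum = 735 mod 256 = 223; odd-index sum = 397 mod 256 = 141 → df 8d.

df8d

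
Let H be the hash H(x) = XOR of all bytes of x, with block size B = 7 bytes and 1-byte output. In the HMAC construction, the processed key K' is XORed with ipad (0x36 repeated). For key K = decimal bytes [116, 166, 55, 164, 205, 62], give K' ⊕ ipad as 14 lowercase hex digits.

42900192fb0836

Key decimal bytes [116, 166, 55, 164, 205, 62] = 74 a6 37 a4 cd 3e is 6 bytes ≤ B = 7; zero-pad to 7 bytes: K' = 74 a6 37 a4 cd 3e 00.
XOR each byte with 0x36: 74⊕36=42, a6⊕36=90, 37⊕36=01, a4⊕36=92, cd⊕36=fb, 3e⊕36=08, 00⊕36=36.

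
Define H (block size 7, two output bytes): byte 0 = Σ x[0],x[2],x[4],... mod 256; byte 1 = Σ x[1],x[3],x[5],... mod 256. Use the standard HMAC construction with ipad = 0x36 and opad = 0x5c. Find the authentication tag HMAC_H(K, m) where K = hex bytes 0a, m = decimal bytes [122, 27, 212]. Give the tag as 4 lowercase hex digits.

5a0d

Key hex bytes 0a is 1 byte ≤ B = 7; zero-pad to 7 bytes: K' = 0a 00 00 00 00 00 00.
K' ⊕ ipad = 3c 36 36 36 36 36 36.  K' ⊕ opad = 56 5c 5c 5c 5c 5c 5c.
Inner input = (K'⊕ipad) ∥ m = 3c 36 36 36 36 36 36 ∥ 7a 1b d4.
Inner hash: even-index sum = 249 mod 256 = 249; odd-index sum = 496 mod 256 = 240 → f9 f0.
Outer input = (K'⊕opad) ∥ inner = 56 5c 5c 5c 5c 5c 5c ∥ f9 f0.
Outer hash (tag): even-index sum = 602 mod 256 = 90; odd-index sum = 525 mod 256 = 13 → 5a 0d.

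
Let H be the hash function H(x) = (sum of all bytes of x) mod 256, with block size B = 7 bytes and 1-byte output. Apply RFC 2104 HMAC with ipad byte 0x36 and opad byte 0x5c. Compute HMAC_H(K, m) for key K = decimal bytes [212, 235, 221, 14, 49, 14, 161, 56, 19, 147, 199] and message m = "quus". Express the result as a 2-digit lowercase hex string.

c6

Key decimal bytes [212, 235, 221, 14, 49, 14, 161, 56, 19, 147, 199] = d4 eb dd 0e 31 0e a1 38 13 93 c7 is 11 bytes > B = 7, so hash it first: H(key) = 2f, then zero-pad to 7 bytes: K' = 2f 00 00 00 00 00 00.
K' ⊕ ipad = 19 36 36 36 36 36 36.  K' ⊕ opad = 73 5c 5c 5c 5c 5c 5c.
Inner input = (K'⊕ipad) ∥ m = 19 36 36 36 36 36 36 ∥ 71 75 75 73.
Inner hash: sum = 25+54+54+54+54+54+54+113+117+117+115 = 811; mod 256 = 43 → 2b.
Outer input = (K'⊕opad) ∥ inner = 73 5c 5c 5c 5c 5c 5c ∥ 2b.
Outer hash (tag): sum = 115+92+92+92+92+92+92+43 = 710; mod 256 = 198 → c6.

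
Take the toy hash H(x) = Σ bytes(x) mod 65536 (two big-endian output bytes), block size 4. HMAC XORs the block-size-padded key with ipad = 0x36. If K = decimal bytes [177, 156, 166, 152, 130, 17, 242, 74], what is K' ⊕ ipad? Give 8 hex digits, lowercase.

Key decimal bytes [177, 156, 166, 152, 130, 17, 242, 74] = b1 9c a6 98 82 11 f2 4a is 8 bytes > B = 4, so hash it first: H(key) = 04 5a, then zero-pad to 4 bytes: K' = 04 5a 00 00.
XOR each byte with 0x36: 04⊕36=32, 5a⊕36=6c, 00⊕36=36, 00⊕36=36.

326c3636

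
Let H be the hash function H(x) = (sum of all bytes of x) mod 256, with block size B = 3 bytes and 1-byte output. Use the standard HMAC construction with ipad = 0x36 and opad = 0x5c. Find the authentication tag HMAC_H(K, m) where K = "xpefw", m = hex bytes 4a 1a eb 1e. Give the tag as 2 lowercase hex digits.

23

Key "xpefw" = 78 70 65 66 77 is 5 bytes > B = 3, so hash it first: H(key) = 2a, then zero-pad to 3 bytes: K' = 2a 00 00.
K' ⊕ ipad = 1c 36 36.  K' ⊕ opad = 76 5c 5c.
Inner input = (K'⊕ipad) ∥ m = 1c 36 36 ∥ 4a 1a eb 1e.
Inner hash: sum = 28+54+54+74+26+235+30 = 501; mod 256 = 245 → f5.
Outer input = (K'⊕opad) ∥ inner = 76 5c 5c ∥ f5.
Outer hash (tag): sum = 118+92+92+245 = 547; mod 256 = 35 → 23.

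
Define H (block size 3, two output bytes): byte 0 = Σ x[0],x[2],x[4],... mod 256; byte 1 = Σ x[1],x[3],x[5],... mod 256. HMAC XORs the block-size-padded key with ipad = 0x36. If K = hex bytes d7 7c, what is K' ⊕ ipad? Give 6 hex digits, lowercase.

Key hex bytes d7 7c is 2 bytes ≤ B = 3; zero-pad to 3 bytes: K' = d7 7c 00.
XOR each byte with 0x36: d7⊕36=e1, 7c⊕36=4a, 00⊕36=36.

e14a36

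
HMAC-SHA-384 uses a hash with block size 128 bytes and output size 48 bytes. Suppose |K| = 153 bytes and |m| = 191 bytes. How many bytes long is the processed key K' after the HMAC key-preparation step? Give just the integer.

128

Key is 153 > 128 bytes, so it is hashed to 48 bytes then zero-padded to 128: |K'| = 128.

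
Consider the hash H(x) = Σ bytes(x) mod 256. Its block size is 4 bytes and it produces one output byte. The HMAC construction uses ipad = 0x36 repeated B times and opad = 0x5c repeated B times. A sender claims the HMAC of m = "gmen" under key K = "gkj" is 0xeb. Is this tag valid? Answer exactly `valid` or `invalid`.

Key "gkj" = 67 6b 6a is 3 bytes ≤ B = 4; zero-pad to 4 bytes: K' = 67 6b 6a 00.
K' ⊕ ipad = 51 5d 5c 36; K' ⊕ opad = 3b 37 36 5c.
Inner hash: sum = 81+93+92+54+103+109+101+110 = 743; mod 256 = 231 → e7.
Outer hash (recomputed tag): sum = 59+55+54+92+231 = 491; mod 256 = 235 → eb.
Recomputed tag = eb; claimed = eb → match.

valid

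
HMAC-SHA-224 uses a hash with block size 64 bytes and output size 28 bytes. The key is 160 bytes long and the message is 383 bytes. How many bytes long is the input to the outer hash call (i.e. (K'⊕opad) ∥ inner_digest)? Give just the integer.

92

Key is 160 > 64 bytes, so it is hashed to 28 bytes then zero-padded to 64: |K'| = 64.
Outer input = (K'⊕opad) ∥ H(inner) → 64 + 28 = 92 bytes.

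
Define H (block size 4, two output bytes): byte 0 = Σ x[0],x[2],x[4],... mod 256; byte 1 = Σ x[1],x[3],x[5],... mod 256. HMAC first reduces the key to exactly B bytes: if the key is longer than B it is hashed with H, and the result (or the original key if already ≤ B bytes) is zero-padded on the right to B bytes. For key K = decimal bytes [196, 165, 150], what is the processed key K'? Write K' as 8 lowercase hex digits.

Key decimal bytes [196, 165, 150] = c4 a5 96 is 3 bytes ≤ B = 4; zero-pad to 4 bytes: K' = c4 a5 96 00.

c4a59600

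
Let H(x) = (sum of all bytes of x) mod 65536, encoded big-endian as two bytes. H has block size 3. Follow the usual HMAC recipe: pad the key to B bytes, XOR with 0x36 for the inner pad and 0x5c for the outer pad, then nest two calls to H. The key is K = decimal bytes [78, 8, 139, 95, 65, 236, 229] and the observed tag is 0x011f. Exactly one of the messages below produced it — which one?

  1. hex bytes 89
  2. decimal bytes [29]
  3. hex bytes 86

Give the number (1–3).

Key decimal bytes [78, 8, 139, 95, 65, 236, 229] = 4e 08 8b 5f 41 ec e5 is 7 bytes > B = 3, so hash it first: H(key) = 03 52, then zero-pad to 3 bytes: K' = 03 52 00.
K' ⊕ ipad = 35 64 36; K' ⊕ opad = 5f 0e 5c.
m1: inner = H(35 64 36 89) = 01 58; tag = H(5f 0e 5c 01 58) = 0122
m2: inner = H(35 64 36 1d) = 00 ec; tag = H(5f 0e 5c 00 ec) = 01b5
m3: inner = H(35 64 36 86) = 01 55; tag = H(5f 0e 5c 01 55) = 011f ← matches

3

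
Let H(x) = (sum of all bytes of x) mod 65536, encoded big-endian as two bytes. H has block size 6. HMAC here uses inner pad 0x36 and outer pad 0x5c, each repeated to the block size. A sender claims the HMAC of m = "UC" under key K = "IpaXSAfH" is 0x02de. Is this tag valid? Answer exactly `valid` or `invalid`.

Key "IpaXSAfH" = 49 70 61 58 53 41 66 48 is 8 bytes > B = 6, so hash it first: H(key) = 02 b4, then zero-pad to 6 bytes: K' = 02 b4 00 00 00 00.
K' ⊕ ipad = 34 82 36 36 36 36; K' ⊕ opad = 5e e8 5c 5c 5c 5c.
Inner hash: sum = 52+130+54+54+54+54+85+67 = 550 → 02 26.
Outer hash (recomputed tag): sum = 94+232+92+92+92+92+2+38 = 734 → 02 de.
Recomputed tag = 02de; claimed = 02de → match.

valid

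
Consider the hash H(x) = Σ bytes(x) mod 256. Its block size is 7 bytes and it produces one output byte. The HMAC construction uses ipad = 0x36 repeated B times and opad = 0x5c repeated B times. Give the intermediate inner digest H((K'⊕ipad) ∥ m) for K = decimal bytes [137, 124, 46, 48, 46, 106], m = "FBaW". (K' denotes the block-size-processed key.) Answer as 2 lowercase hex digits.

Key decimal bytes [137, 124, 46, 48, 46, 106] = 89 7c 2e 30 2e 6a is 6 bytes ≤ B = 7; zero-pad to 7 bytes: K' = 89 7c 2e 30 2e 6a 00.
K' ⊕ ipad = bf 4a 18 06 18 5c 36.
Inner input = bf 4a 18 06 18 5c 36 ∥ 46 42 61 57.
Inner hash: sum = 191+74+24+6+24+92+54+70+66+97+87 = 785; mod 256 = 17 → 11.

11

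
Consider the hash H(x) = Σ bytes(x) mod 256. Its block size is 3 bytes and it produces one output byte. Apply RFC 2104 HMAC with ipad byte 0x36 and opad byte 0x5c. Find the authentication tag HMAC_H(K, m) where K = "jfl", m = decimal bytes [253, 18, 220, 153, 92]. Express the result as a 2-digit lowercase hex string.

Key "jfl" = 6a 66 6c is exactly B = 3 bytes: K' = 6a 66 6c.
K' ⊕ ipad = 5c 50 5a.  K' ⊕ opad = 36 3a 30.
Inner input = (K'⊕ipad) ∥ m = 5c 50 5a ∥ fd 12 dc 99 5c.
Inner hash: sum = 92+80+90+253+18+220+153+92 = 998; mod 256 = 230 → e6.
Outer input = (K'⊕opad) ∥ inner = 36 3a 30 ∥ e6.
Outer hash (tag): sum = 54+58+48+230 = 390; mod 256 = 134 → 86.

86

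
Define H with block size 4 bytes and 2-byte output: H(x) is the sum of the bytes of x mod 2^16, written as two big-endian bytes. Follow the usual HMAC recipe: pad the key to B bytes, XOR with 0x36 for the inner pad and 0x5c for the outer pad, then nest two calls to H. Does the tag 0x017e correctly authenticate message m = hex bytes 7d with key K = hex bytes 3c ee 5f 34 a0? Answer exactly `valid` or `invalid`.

Key hex bytes 3c ee 5f 34 a0 is 5 bytes > B = 4, so hash it first: H(key) = 02 5d, then zero-pad to 4 bytes: K' = 02 5d 00 00.
K' ⊕ ipad = 34 6b 36 36; K' ⊕ opad = 5e 01 5c 5c.
Inner hash: sum = 52+107+54+54+125 = 392 → 01 88.
Outer hash (recomputed tag): sum = 94+1+92+92+1+136 = 416 → 01 a0.
Recomputed tag = 01a0; claimed = 017e → mismatch.

invalid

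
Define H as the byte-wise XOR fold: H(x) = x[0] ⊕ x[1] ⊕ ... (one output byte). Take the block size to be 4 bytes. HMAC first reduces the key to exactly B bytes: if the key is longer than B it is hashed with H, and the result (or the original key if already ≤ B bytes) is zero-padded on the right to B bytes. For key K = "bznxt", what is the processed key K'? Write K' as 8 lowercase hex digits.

|K| = 5 > B = 4, so first hash the key.
H(K): XOR 62⊕7a⊕6e⊕78⊕74 = 7a.
Zero-pad H(K) = 7a to 4 bytes: K' = 7a 00 00 00.

7a000000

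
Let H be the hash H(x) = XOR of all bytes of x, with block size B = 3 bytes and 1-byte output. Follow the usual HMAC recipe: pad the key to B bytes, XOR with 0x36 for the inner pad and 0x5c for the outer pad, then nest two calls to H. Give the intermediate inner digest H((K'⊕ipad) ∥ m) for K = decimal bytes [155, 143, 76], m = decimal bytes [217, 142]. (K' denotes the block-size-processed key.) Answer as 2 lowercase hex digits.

Key decimal bytes [155, 143, 76] = 9b 8f 4c is exactly B = 3 bytes: K' = 9b 8f 4c.
K' ⊕ ipad = ad b9 7a.
Inner input = ad b9 7a ∥ d9 8e.
Inner hash: XOR ad⊕b9⊕7a⊕d9⊕8e = 39.

39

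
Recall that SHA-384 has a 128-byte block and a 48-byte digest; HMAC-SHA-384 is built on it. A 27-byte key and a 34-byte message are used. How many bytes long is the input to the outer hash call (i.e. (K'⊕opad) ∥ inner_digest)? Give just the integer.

Key is 27 ≤ 128 bytes, zero-padded: |K'| = 128.
Outer input = (K'⊕opad) ∥ H(inner) → 128 + 48 = 176 bytes.

176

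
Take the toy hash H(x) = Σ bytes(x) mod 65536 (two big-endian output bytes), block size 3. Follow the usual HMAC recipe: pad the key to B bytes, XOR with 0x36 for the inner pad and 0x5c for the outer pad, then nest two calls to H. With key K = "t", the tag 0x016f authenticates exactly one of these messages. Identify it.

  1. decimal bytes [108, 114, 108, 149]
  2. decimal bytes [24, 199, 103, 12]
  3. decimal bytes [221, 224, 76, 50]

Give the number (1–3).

1

Key "t" = 74 is 1 byte ≤ B = 3; zero-pad to 3 bytes: K' = 74 00 00.
K' ⊕ ipad = 42 36 36; K' ⊕ opad = 28 5c 5c.
m1: inner = H(42 36 36 6c 72 6c 95) = 02 8d; tag = H(28 5c 5c 02 8d) = 016f ← matches
m2: inner = H(42 36 36 18 c7 67 0c) = 02 00; tag = H(28 5c 5c 02 00) = 00e2
m3: inner = H(42 36 36 dd e0 4c 32) = 02 e9; tag = H(28 5c 5c 02 e9) = 01cb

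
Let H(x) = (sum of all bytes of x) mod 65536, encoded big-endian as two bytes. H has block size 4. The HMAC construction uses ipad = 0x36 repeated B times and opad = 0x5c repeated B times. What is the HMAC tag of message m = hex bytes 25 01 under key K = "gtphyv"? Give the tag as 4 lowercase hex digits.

026f

Key "gtphyv" = 67 74 70 68 79 76 is 6 bytes > B = 4, so hash it first: H(key) = 02 a2, then zero-pad to 4 bytes: K' = 02 a2 00 00.
K' ⊕ ipad = 34 94 36 36.  K' ⊕ opad = 5e fe 5c 5c.
Inner input = (K'⊕ipad) ∥ m = 34 94 36 36 ∥ 25 01.
Inner hash: sum = 52+148+54+54+37+1 = 346 → 01 5a.
Outer input = (K'⊕opad) ∥ inner = 5e fe 5c 5c ∥ 01 5a.
Outer hash (tag): sum = 94+254+92+92+1+90 = 623 → 02 6f.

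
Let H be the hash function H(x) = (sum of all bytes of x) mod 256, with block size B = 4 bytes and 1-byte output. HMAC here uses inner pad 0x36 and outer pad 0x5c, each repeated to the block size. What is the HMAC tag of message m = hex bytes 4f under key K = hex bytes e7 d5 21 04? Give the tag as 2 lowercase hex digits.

65

Key hex bytes e7 d5 21 04 is exactly B = 4 bytes: K' = e7 d5 21 04.
K' ⊕ ipad = d1 e3 17 32.  K' ⊕ opad = bb 89 7d 58.
Inner input = (K'⊕ipad) ∥ m = d1 e3 17 32 ∥ 4f.
Inner hash: sum = 209+227+23+50+79 = 588; mod 256 = 76 → 4c.
Outer input = (K'⊕opad) ∥ inner = bb 89 7d 58 ∥ 4c.
Outer hash (tag): sum = 187+137+125+88+76 = 613; mod 256 = 101 → 65.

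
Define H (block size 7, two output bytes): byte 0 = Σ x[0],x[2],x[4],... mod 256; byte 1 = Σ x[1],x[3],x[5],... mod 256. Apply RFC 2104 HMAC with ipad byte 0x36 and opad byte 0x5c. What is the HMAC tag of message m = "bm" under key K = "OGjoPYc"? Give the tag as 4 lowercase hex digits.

Key "OGjoPYc" = 4f 47 6a 6f 50 59 63 is exactly B = 7 bytes: K' = 4f 47 6a 6f 50 59 63.
K' ⊕ ipad = 79 71 5c 59 66 6f 55.  K' ⊕ opad = 13 1b 36 33 0c 05 3f.
Inner input = (K'⊕ipad) ∥ m = 79 71 5c 59 66 6f 55 ∥ 62 6d.
Inner hash: even-index sum = 509 mod 256 = 253; odd-index sum = 411 mod 256 = 155 → fd 9b.
Outer input = (K'⊕opad) ∥ inner = 13 1b 36 33 0c 05 3f ∥ fd 9b.
Outer hash (tag): even-index sum = 303 mod 256 = 47; odd-index sum = 336 mod 256 = 80 → 2f 50.

2f50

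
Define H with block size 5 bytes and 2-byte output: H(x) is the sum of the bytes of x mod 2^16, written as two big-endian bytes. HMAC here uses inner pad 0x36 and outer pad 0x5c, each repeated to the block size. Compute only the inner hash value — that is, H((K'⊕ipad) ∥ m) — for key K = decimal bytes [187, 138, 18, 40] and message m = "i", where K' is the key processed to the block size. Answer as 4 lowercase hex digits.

Key decimal bytes [187, 138, 18, 40] = bb 8a 12 28 is 4 bytes ≤ B = 5; zero-pad to 5 bytes: K' = bb 8a 12 28 00.
K' ⊕ ipad = 8d bc 24 1e 36.
Inner input = 8d bc 24 1e 36 ∥ 69.
Inner hash: sum = 141+188+36+30+54+105 = 554 → 02 2a.

022a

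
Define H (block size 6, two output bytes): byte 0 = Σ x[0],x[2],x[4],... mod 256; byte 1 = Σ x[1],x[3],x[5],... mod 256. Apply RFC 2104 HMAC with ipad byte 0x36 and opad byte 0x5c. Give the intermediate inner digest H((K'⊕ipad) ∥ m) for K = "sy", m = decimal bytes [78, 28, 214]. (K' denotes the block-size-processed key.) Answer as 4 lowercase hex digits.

Key "sy" = 73 79 is 2 bytes ≤ B = 6; zero-pad to 6 bytes: K' = 73 79 00 00 00 00.
K' ⊕ ipad = 45 4f 36 36 36 36.
Inner input = 45 4f 36 36 36 36 ∥ 4e 1c d6.
Inner hash: even-index sum = 469 mod 256 = 213; odd-index sum = 215 mod 256 = 215 → d5 d7.

d5d7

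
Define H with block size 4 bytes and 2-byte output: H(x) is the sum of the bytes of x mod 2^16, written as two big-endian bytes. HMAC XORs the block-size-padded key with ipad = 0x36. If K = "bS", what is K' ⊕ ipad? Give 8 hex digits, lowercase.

Key "bS" = 62 53 is 2 bytes ≤ B = 4; zero-pad to 4 bytes: K' = 62 53 00 00.
XOR each byte with 0x36: 62⊕36=54, 53⊕36=65, 00⊕36=36, 00⊕36=36.

54653636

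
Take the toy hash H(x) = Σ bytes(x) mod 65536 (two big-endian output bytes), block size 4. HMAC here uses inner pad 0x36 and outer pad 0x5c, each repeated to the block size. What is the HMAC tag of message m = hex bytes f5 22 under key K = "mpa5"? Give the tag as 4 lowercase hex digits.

Key "mpa5" = 6d 70 61 35 is exactly B = 4 bytes: K' = 6d 70 61 35.
K' ⊕ ipad = 5b 46 57 03.  K' ⊕ opad = 31 2c 3d 69.
Inner input = (K'⊕ipad) ∥ m = 5b 46 57 03 ∥ f5 22.
Inner hash: sum = 91+70+87+3+245+34 = 530 → 02 12.
Outer input = (K'⊕opad) ∥ inner = 31 2c 3d 69 ∥ 02 12.
Outer hash (tag): sum = 49+44+61+105+2+18 = 279 → 01 17.

0117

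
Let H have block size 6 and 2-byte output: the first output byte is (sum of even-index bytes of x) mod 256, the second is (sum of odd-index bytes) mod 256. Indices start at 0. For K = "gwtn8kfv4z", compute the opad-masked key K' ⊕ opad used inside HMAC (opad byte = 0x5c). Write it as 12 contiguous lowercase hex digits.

f11c5c5c5c5c

Key "gwtn8kfv4z" = 67 77 74 6e 38 6b 66 76 34 7a is 10 bytes > B = 6, so hash it first: H(key) = ad 40, then zero-pad to 6 bytes: K' = ad 40 00 00 00 00.
XOR each byte with 0x5c: ad⊕5c=f1, 40⊕5c=1c, 00⊕5c=5c, 00⊕5c=5c, 00⊕5c=5c, 00⊕5c=5c.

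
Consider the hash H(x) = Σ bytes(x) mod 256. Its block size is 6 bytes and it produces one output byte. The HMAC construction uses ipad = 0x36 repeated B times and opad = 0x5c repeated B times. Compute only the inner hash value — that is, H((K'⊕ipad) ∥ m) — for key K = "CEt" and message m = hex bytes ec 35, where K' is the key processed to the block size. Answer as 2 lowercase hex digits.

Key "CEt" = 43 45 74 is 3 bytes ≤ B = 6; zero-pad to 6 bytes: K' = 43 45 74 00 00 00.
K' ⊕ ipad = 75 73 42 36 36 36.
Inner input = 75 73 42 36 36 36 ∥ ec 35.
Inner hash: sum = 117+115+66+54+54+54+236+53 = 749; mod 256 = 237 → ed.

ed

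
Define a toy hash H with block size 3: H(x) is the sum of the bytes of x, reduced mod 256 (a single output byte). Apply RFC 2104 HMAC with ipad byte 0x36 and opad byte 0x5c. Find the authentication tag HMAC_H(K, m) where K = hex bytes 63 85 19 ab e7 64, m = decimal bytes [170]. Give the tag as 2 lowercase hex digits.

3a

Key hex bytes 63 85 19 ab e7 64 is 6 bytes > B = 3, so hash it first: H(key) = f7, then zero-pad to 3 bytes: K' = f7 00 00.
K' ⊕ ipad = c1 36 36.  K' ⊕ opad = ab 5c 5c.
Inner input = (K'⊕ipad) ∥ m = c1 36 36 ∥ aa.
Inner hash: sum = 193+54+54+170 = 471; mod 256 = 215 → d7.
Outer input = (K'⊕opad) ∥ inner = ab 5c 5c ∥ d7.
Outer hash (tag): sum = 171+92+92+215 = 570; mod 256 = 58 → 3a.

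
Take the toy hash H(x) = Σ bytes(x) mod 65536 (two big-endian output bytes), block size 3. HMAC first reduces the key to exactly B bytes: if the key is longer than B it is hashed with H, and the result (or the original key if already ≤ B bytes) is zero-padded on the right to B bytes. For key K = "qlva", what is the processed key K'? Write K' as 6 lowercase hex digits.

01b400

|K| = 4 > B = 3, so first hash the key.
H(K): sum = 113+108+118+97 = 436 → 01 b4.
Zero-pad H(K) = 01 b4 to 3 bytes: K' = 01 b4 00.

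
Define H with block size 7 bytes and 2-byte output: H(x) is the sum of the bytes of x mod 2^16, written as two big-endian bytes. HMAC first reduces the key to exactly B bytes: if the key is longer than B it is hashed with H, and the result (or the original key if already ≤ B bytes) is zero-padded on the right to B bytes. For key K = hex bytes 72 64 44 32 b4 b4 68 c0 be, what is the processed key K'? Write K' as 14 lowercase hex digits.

|K| = 9 > B = 7, so first hash the key.
H(K): sum = 114+100+68+50+180+180+104+192+190 = 1178 → 04 9a.
Zero-pad H(K) = 04 9a to 7 bytes: K' = 04 9a 00 00 00 00 00.

049a0000000000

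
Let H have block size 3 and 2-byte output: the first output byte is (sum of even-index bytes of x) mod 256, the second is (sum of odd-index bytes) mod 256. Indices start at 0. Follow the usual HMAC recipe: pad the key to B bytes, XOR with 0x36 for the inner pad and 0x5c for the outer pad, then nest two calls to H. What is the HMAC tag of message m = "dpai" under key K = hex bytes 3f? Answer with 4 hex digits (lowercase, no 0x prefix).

ba74

Key hex bytes 3f is 1 byte ≤ B = 3; zero-pad to 3 bytes: K' = 3f 00 00.
K' ⊕ ipad = 09 36 36.  K' ⊕ opad = 63 5c 5c.
Inner input = (K'⊕ipad) ∥ m = 09 36 36 ∥ 64 70 61 69.
Inner hash: even-index sum = 280 mod 256 = 24; odd-index sum = 251 mod 256 = 251 → 18 fb.
Outer input = (K'⊕opad) ∥ inner = 63 5c 5c ∥ 18 fb.
Outer hash (tag): even-index sum = 442 mod 256 = 186; odd-index sum = 116 mod 256 = 116 → ba 74.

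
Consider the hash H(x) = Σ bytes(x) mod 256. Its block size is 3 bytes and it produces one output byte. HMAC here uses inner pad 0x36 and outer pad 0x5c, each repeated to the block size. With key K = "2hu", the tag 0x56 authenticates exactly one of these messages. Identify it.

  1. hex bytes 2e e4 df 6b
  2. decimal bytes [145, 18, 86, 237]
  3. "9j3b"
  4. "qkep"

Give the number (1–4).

Key "2hu" = 32 68 75 is exactly B = 3 bytes: K' = 32 68 75.
K' ⊕ ipad = 04 5e 43; K' ⊕ opad = 6e 34 29.
m1: inner = H(04 5e 43 2e e4 df 6b) = 01; tag = H(6e 34 29 01) = cc
m2: inner = H(04 5e 43 91 12 56 ed) = 8b; tag = H(6e 34 29 8b) = 56 ← matches
m3: inner = H(04 5e 43 39 6a 33 62) = dd; tag = H(6e 34 29 dd) = a8
m4: inner = H(04 5e 43 71 6b 65 70) = 56; tag = H(6e 34 29 56) = 21

2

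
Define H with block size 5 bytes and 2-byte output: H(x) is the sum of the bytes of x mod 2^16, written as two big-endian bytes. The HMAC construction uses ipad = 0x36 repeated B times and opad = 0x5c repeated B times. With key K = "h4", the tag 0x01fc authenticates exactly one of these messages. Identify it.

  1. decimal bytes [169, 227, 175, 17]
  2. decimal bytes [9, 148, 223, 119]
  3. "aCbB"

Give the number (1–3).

Key "h4" = 68 34 is 2 bytes ≤ B = 5; zero-pad to 5 bytes: K' = 68 34 00 00 00.
K' ⊕ ipad = 5e 02 36 36 36; K' ⊕ opad = 34 68 5c 5c 5c.
m1: inner = H(5e 02 36 36 36 a9 e3 af 11) = 03 4e; tag = H(34 68 5c 5c 5c 03 4e) = 0201
m2: inner = H(5e 02 36 36 36 09 94 df 77) = 02 f5; tag = H(34 68 5c 5c 5c 02 f5) = 02a7
m3: inner = H(5e 02 36 36 36 61 43 62 42) = 02 4a; tag = H(34 68 5c 5c 5c 02 4a) = 01fc ← matches

3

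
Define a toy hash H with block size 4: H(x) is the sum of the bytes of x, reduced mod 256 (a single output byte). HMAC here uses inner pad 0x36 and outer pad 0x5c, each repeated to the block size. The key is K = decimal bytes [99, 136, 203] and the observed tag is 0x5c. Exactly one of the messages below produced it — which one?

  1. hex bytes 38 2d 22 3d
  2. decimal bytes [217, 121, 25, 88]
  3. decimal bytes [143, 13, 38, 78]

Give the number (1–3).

3

Key decimal bytes [99, 136, 203] = 63 88 cb is 3 bytes ≤ B = 4; zero-pad to 4 bytes: K' = 63 88 cb 00.
K' ⊕ ipad = 55 be fd 36; K' ⊕ opad = 3f d4 97 5c.
m1: inner = H(55 be fd 36 38 2d 22 3d) = 0a; tag = H(3f d4 97 5c 0a) = 10
m2: inner = H(55 be fd 36 d9 79 19 58) = 09; tag = H(3f d4 97 5c 09) = 0f
m3: inner = H(55 be fd 36 8f 0d 26 4e) = 56; tag = H(3f d4 97 5c 56) = 5c ← matches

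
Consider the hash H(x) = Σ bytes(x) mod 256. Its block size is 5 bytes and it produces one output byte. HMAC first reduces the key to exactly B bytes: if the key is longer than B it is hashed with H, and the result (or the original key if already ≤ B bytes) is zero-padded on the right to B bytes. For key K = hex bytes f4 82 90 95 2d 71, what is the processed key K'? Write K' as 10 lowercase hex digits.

3900000000

|K| = 6 > B = 5, so first hash the key.
H(K): sum = 244+130+144+149+45+113 = 825; mod 256 = 57 → 39.
Zero-pad H(K) = 39 to 5 bytes: K' = 39 00 00 00 00.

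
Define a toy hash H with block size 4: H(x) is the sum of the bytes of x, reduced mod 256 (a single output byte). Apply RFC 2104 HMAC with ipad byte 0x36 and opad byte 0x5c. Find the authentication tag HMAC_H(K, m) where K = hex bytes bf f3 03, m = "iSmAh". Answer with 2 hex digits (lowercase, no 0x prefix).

d8

Key hex bytes bf f3 03 is 3 bytes ≤ B = 4; zero-pad to 4 bytes: K' = bf f3 03 00.
K' ⊕ ipad = 89 c5 35 36.  K' ⊕ opad = e3 af 5f 5c.
Inner input = (K'⊕ipad) ∥ m = 89 c5 35 36 ∥ 69 53 6d 41 68.
Inner hash: sum = 137+197+53+54+105+83+109+65+104 = 907; mod 256 = 139 → 8b.
Outer input = (K'⊕opad) ∥ inner = e3 af 5f 5c ∥ 8b.
Outer hash (tag): sum = 227+175+95+92+139 = 728; mod 256 = 216 → d8.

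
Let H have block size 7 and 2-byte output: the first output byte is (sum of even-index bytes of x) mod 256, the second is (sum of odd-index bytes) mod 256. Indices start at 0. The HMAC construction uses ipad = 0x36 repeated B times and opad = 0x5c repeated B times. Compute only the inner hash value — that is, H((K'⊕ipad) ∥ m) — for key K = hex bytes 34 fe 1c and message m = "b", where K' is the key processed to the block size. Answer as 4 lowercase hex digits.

Key hex bytes 34 fe 1c is 3 bytes ≤ B = 7; zero-pad to 7 bytes: K' = 34 fe 1c 00 00 00 00.
K' ⊕ ipad = 02 c8 2a 36 36 36 36.
Inner input = 02 c8 2a 36 36 36 36 ∥ 62.
Inner hash: even-index sum = 152 mod 256 = 152; odd-index sum = 406 mod 256 = 150 → 98 96.

9896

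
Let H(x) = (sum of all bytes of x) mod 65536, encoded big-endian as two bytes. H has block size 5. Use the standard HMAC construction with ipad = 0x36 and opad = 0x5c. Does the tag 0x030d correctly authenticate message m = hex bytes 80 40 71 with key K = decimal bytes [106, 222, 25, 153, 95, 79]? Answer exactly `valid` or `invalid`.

Key decimal bytes [106, 222, 25, 153, 95, 79] = 6a de 19 99 5f 4f is 6 bytes > B = 5, so hash it first: H(key) = 02 a8, then zero-pad to 5 bytes: K' = 02 a8 00 00 00.
K' ⊕ ipad = 34 9e 36 36 36; K' ⊕ opad = 5e f4 5c 5c 5c.
Inner hash: sum = 52+158+54+54+54+128+64+113 = 677 → 02 a5.
Outer hash (recomputed tag): sum = 94+244+92+92+92+2+165 = 781 → 03 0d.
Recomputed tag = 030d; claimed = 030d → match.

valid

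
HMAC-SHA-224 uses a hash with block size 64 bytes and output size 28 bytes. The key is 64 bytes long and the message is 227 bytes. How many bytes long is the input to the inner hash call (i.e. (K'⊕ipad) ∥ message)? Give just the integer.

Key is 64 ≤ 64 bytes, zero-padded: |K'| = 64.
Inner input = (K'⊕ipad) ∥ m → 64 + 227 = 291 bytes.

291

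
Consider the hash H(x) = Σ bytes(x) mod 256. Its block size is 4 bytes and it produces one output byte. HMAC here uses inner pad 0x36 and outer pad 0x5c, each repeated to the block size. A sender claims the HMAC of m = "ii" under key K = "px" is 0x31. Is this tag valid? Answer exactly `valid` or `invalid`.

invalid

Key "px" = 70 78 is 2 bytes ≤ B = 4; zero-pad to 4 bytes: K' = 70 78 00 00.
K' ⊕ ipad = 46 4e 36 36; K' ⊕ opad = 2c 24 5c 5c.
Inner hash: sum = 70+78+54+54+105+105 = 466; mod 256 = 210 → d2.
Outer hash (recomputed tag): sum = 44+36+92+92+210 = 474; mod 256 = 218 → da.
Recomputed tag = da; claimed = 31 → mismatch.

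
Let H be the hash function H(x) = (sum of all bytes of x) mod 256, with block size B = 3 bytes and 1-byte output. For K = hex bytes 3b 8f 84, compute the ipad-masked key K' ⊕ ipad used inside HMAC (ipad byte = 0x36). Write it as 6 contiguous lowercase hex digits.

Key hex bytes 3b 8f 84 is exactly B = 3 bytes: K' = 3b 8f 84.
XOR each byte with 0x36: 3b⊕36=0d, 8f⊕36=b9, 84⊕36=b2.

0db9b2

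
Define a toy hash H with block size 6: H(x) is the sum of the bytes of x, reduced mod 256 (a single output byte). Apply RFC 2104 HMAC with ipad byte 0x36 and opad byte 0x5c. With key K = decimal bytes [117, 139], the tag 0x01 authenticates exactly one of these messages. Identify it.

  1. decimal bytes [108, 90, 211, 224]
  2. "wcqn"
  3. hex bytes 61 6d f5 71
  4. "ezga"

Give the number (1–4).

Key decimal bytes [117, 139] = 75 8b is 2 bytes ≤ B = 6; zero-pad to 6 bytes: K' = 75 8b 00 00 00 00.
K' ⊕ ipad = 43 bd 36 36 36 36; K' ⊕ opad = 29 d7 5c 5c 5c 5c.
m1: inner = H(43 bd 36 36 36 36 6c 5a d3 e0) = 51; tag = H(29 d7 5c 5c 5c 5c 51) = c1
m2: inner = H(43 bd 36 36 36 36 77 63 71 6e) = 91; tag = H(29 d7 5c 5c 5c 5c 91) = 01 ← matches
m3: inner = H(43 bd 36 36 36 36 61 6d f5 71) = 0c; tag = H(29 d7 5c 5c 5c 5c 0c) = 7c
m4: inner = H(43 bd 36 36 36 36 65 7a 67 61) = 7f; tag = H(29 d7 5c 5c 5c 5c 7f) = ef

2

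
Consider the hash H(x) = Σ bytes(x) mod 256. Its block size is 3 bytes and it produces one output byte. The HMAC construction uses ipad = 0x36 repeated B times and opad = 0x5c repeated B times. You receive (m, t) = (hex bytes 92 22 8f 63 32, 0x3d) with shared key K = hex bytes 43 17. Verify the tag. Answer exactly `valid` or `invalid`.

Key hex bytes 43 17 is 2 bytes ≤ B = 3; zero-pad to 3 bytes: K' = 43 17 00.
K' ⊕ ipad = 75 21 36; K' ⊕ opad = 1f 4b 5c.
Inner hash: sum = 117+33+54+146+34+143+99+50 = 676; mod 256 = 164 → a4.
Outer hash (recomputed tag): sum = 31+75+92+164 = 362; mod 256 = 106 → 6a.
Recomputed tag = 6a; claimed = 3d → mismatch.

invalid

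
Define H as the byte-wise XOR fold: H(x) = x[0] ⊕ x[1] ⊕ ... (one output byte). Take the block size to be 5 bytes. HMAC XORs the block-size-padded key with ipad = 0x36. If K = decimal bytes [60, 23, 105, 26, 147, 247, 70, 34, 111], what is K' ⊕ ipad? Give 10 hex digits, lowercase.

0136363636

Key decimal bytes [60, 23, 105, 26, 147, 247, 70, 34, 111] = 3c 17 69 1a 93 f7 46 22 6f is 9 bytes > B = 5, so hash it first: H(key) = 37, then zero-pad to 5 bytes: K' = 37 00 00 00 00.
XOR each byte with 0x36: 37⊕36=01, 00⊕36=36, 00⊕36=36, 00⊕36=36, 00⊕36=36.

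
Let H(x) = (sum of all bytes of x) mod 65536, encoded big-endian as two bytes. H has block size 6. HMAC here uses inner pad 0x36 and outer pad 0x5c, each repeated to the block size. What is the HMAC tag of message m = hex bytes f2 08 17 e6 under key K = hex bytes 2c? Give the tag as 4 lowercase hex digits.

Key hex bytes 2c is 1 byte ≤ B = 6; zero-pad to 6 bytes: K' = 2c 00 00 00 00 00.
K' ⊕ ipad = 1a 36 36 36 36 36.  K' ⊕ opad = 70 5c 5c 5c 5c 5c.
Inner input = (K'⊕ipad) ∥ m = 1a 36 36 36 36 36 ∥ f2 08 17 e6.
Inner hash: sum = 26+54+54+54+54+54+242+8+23+230 = 799 → 03 1f.
Outer input = (K'⊕opad) ∥ inner = 70 5c 5c 5c 5c 5c ∥ 03 1f.
Outer hash (tag): sum = 112+92+92+92+92+92+3+31 = 606 → 02 5e.

025e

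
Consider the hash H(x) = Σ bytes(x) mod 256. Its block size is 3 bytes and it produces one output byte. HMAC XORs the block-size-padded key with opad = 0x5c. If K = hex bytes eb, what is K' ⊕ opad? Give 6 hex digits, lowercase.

Key hex bytes eb is 1 byte ≤ B = 3; zero-pad to 3 bytes: K' = eb 00 00.
XOR each byte with 0x5c: eb⊕5c=b7, 00⊕5c=5c, 00⊕5c=5c.

b75c5c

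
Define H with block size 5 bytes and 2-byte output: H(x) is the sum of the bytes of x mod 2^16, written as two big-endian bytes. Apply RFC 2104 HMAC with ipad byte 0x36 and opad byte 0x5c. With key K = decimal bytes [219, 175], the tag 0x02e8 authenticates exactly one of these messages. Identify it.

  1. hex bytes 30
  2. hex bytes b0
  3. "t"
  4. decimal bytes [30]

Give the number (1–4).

1

Key decimal bytes [219, 175] = db af is 2 bytes ≤ B = 5; zero-pad to 5 bytes: K' = db af 00 00 00.
K' ⊕ ipad = ed 99 36 36 36; K' ⊕ opad = 87 f3 5c 5c 5c.
m1: inner = H(ed 99 36 36 36 30) = 02 58; tag = H(87 f3 5c 5c 5c 02 58) = 02e8 ← matches
m2: inner = H(ed 99 36 36 36 b0) = 02 d8; tag = H(87 f3 5c 5c 5c 02 d8) = 0368
m3: inner = H(ed 99 36 36 36 74) = 02 9c; tag = H(87 f3 5c 5c 5c 02 9c) = 032c
m4: inner = H(ed 99 36 36 36 1e) = 02 46; tag = H(87 f3 5c 5c 5c 02 46) = 02d6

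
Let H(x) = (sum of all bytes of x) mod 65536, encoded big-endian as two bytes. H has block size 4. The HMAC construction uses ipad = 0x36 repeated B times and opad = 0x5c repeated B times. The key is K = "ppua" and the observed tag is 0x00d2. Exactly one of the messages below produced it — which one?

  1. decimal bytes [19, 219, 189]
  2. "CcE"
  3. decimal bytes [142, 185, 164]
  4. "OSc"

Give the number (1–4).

Key "ppua" = 70 70 75 61 is exactly B = 4 bytes: K' = 70 70 75 61.
K' ⊕ ipad = 46 46 43 57; K' ⊕ opad = 2c 2c 29 3d.
m1: inner = H(46 46 43 57 13 db bd) = 02 d1; tag = H(2c 2c 29 3d 02 d1) = 0191
m2: inner = H(46 46 43 57 43 63 45) = 02 11; tag = H(2c 2c 29 3d 02 11) = 00d1
m3: inner = H(46 46 43 57 8e b9 a4) = 03 11; tag = H(2c 2c 29 3d 03 11) = 00d2 ← matches
m4: inner = H(46 46 43 57 4f 53 63) = 02 2b; tag = H(2c 2c 29 3d 02 2b) = 00eb

3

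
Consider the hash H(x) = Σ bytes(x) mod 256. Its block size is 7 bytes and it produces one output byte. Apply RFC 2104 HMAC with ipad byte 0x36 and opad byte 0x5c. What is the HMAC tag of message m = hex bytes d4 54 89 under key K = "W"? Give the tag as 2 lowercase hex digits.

89

Key "W" = 57 is 1 byte ≤ B = 7; zero-pad to 7 bytes: K' = 57 00 00 00 00 00 00.
K' ⊕ ipad = 61 36 36 36 36 36 36.  K' ⊕ opad = 0b 5c 5c 5c 5c 5c 5c.
Inner input = (K'⊕ipad) ∥ m = 61 36 36 36 36 36 36 ∥ d4 54 89.
Inner hash: sum = 97+54+54+54+54+54+54+212+84+137 = 854; mod 256 = 86 → 56.
Outer input = (K'⊕opad) ∥ inner = 0b 5c 5c 5c 5c 5c 5c ∥ 56.
Outer hash (tag): sum = 11+92+92+92+92+92+92+86 = 649; mod 256 = 137 → 89.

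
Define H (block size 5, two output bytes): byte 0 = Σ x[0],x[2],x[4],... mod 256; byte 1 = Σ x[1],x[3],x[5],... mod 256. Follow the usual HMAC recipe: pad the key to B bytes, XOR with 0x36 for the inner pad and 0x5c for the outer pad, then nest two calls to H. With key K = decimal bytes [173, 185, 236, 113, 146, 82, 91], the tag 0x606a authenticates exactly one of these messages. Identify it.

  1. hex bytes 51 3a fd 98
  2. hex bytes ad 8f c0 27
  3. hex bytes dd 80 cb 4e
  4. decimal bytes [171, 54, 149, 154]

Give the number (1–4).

Key decimal bytes [173, 185, 236, 113, 146, 82, 91] = ad b9 ec 71 92 52 5b is 7 bytes > B = 5, so hash it first: H(key) = 86 7c, then zero-pad to 5 bytes: K' = 86 7c 00 00 00.
K' ⊕ ipad = b0 4a 36 36 36; K' ⊕ opad = da 20 5c 5c 5c.
m1: inner = H(b0 4a 36 36 36 51 3a fd 98) = ee ce; tag = H(da 20 5c 5c 5c ee ce) = 606a ← matches
m2: inner = H(b0 4a 36 36 36 ad 8f c0 27) = d2 ed; tag = H(da 20 5c 5c 5c d2 ed) = 7f4e
m3: inner = H(b0 4a 36 36 36 dd 80 cb 4e) = ea 28; tag = H(da 20 5c 5c 5c ea 28) = ba66
m4: inner = H(b0 4a 36 36 36 ab 36 95 9a) = ec c0; tag = H(da 20 5c 5c 5c ec c0) = 5268

1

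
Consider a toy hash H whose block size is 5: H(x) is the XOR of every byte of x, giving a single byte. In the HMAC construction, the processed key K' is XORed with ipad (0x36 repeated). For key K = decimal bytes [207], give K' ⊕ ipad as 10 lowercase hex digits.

Key decimal bytes [207] = cf is 1 byte ≤ B = 5; zero-pad to 5 bytes: K' = cf 00 00 00 00.
XOR each byte with 0x36: cf⊕36=f9, 00⊕36=36, 00⊕36=36, 00⊕36=36, 00⊕36=36.

f936363636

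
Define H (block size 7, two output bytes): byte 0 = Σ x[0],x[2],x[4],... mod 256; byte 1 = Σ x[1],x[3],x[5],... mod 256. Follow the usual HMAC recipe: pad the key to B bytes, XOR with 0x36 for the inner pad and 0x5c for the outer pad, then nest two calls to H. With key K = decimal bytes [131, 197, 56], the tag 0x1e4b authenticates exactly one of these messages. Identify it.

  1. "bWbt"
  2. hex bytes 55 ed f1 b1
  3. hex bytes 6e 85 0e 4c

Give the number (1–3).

1

Key decimal bytes [131, 197, 56] = 83 c5 38 is 3 bytes ≤ B = 7; zero-pad to 7 bytes: K' = 83 c5 38 00 00 00 00.
K' ⊕ ipad = b5 f3 0e 36 36 36 36; K' ⊕ opad = df 99 64 5c 5c 5c 5c.
m1: inner = H(b5 f3 0e 36 36 36 36 62 57 62 74) = fa 23; tag = H(df 99 64 5c 5c 5c 5c fa 23) = 1e4b ← matches
m2: inner = H(b5 f3 0e 36 36 36 36 55 ed f1 b1) = cd a5; tag = H(df 99 64 5c 5c 5c 5c cd a5) = a01e
m3: inner = H(b5 f3 0e 36 36 36 36 6e 85 0e 4c) = 00 db; tag = H(df 99 64 5c 5c 5c 5c 00 db) = d651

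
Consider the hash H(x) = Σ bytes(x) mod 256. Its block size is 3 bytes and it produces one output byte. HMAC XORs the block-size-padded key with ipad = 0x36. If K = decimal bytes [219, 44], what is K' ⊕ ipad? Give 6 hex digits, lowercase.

ed1a36

Key decimal bytes [219, 44] = db 2c is 2 bytes ≤ B = 3; zero-pad to 3 bytes: K' = db 2c 00.
XOR each byte with 0x36: db⊕36=ed, 2c⊕36=1a, 00⊕36=36.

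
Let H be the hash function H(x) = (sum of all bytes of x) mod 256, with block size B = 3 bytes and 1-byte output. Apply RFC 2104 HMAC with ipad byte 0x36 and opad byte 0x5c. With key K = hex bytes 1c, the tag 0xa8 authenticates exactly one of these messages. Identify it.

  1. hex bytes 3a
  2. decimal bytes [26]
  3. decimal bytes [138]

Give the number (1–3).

Key hex bytes 1c is 1 byte ≤ B = 3; zero-pad to 3 bytes: K' = 1c 00 00.
K' ⊕ ipad = 2a 36 36; K' ⊕ opad = 40 5c 5c.
m1: inner = H(2a 36 36 3a) = d0; tag = H(40 5c 5c d0) = c8
m2: inner = H(2a 36 36 1a) = b0; tag = H(40 5c 5c b0) = a8 ← matches
m3: inner = H(2a 36 36 8a) = 20; tag = H(40 5c 5c 20) = 18

2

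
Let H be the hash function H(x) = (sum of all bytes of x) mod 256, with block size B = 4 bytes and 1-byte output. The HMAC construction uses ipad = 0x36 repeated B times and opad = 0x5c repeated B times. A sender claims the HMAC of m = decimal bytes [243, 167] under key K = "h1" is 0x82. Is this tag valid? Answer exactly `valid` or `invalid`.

invalid

Key "h1" = 68 31 is 2 bytes ≤ B = 4; zero-pad to 4 bytes: K' = 68 31 00 00.
K' ⊕ ipad = 5e 07 36 36; K' ⊕ opad = 34 6d 5c 5c.
Inner hash: sum = 94+7+54+54+243+167 = 619; mod 256 = 107 → 6b.
Outer hash (recomputed tag): sum = 52+109+92+92+107 = 452; mod 256 = 196 → c4.
Recomputed tag = c4; claimed = 82 → mismatch.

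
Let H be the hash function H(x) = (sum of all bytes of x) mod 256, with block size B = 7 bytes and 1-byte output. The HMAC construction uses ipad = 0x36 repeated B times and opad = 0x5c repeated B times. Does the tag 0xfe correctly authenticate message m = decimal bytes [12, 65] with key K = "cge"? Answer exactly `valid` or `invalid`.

Key "cge" = 63 67 65 is 3 bytes ≤ B = 7; zero-pad to 7 bytes: K' = 63 67 65 00 00 00 00.
K' ⊕ ipad = 55 51 53 36 36 36 36; K' ⊕ opad = 3f 3b 39 5c 5c 5c 5c.
Inner hash: sum = 85+81+83+54+54+54+54+12+65 = 542; mod 256 = 30 → 1e.
Outer hash (recomputed tag): sum = 63+59+57+92+92+92+92+30 = 577; mod 256 = 65 → 41.
Recomputed tag = 41; claimed = fe → mismatch.

invalid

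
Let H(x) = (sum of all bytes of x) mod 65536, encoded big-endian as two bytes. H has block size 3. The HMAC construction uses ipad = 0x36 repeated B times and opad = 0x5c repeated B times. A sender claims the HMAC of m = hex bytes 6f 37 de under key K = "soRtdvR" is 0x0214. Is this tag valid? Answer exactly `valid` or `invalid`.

valid

Key "soRtdvR" = 73 6f 52 74 64 76 52 is 7 bytes > B = 3, so hash it first: H(key) = 02 d4, then zero-pad to 3 bytes: K' = 02 d4 00.
K' ⊕ ipad = 34 e2 36; K' ⊕ opad = 5e 88 5c.
Inner hash: sum = 52+226+54+111+55+222 = 720 → 02 d0.
Outer hash (recomputed tag): sum = 94+136+92+2+208 = 532 → 02 14.
Recomputed tag = 0214; claimed = 0214 → match.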